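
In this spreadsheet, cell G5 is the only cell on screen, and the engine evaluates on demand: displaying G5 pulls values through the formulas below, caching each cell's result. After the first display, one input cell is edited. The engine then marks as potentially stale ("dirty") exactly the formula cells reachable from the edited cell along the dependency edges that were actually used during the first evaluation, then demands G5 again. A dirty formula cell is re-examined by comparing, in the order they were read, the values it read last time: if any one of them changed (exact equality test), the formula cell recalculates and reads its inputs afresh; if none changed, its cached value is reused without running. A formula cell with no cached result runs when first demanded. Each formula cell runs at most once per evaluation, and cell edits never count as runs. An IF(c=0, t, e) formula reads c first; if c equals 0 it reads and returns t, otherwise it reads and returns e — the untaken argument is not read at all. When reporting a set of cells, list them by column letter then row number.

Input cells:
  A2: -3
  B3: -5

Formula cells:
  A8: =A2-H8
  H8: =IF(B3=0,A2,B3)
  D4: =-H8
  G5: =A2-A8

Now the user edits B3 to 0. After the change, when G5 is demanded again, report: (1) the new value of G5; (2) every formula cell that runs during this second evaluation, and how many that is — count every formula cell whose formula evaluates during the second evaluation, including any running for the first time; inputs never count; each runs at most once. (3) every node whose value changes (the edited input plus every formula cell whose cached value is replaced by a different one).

G5 now evaluates to -3.
Run set: A8, G5, H8 (3 run).
Changed values: A8, B3, G5, H8.

Initial pass — values computed on the first demand:
  H8 = IF(B3=0: B3=-5 -> else branch B3) = -5
  A8 = -3 - -5 = 2
  G5 = -3 - 2 = -5

Second demand — change propagation:
  H8: re-runs because B3 -5->0; B3 -5->0; new result -3.
  A8: re-runs because H8 -5->-3; new result 0.
  G5: re-runs because A8 2->0; new result -3.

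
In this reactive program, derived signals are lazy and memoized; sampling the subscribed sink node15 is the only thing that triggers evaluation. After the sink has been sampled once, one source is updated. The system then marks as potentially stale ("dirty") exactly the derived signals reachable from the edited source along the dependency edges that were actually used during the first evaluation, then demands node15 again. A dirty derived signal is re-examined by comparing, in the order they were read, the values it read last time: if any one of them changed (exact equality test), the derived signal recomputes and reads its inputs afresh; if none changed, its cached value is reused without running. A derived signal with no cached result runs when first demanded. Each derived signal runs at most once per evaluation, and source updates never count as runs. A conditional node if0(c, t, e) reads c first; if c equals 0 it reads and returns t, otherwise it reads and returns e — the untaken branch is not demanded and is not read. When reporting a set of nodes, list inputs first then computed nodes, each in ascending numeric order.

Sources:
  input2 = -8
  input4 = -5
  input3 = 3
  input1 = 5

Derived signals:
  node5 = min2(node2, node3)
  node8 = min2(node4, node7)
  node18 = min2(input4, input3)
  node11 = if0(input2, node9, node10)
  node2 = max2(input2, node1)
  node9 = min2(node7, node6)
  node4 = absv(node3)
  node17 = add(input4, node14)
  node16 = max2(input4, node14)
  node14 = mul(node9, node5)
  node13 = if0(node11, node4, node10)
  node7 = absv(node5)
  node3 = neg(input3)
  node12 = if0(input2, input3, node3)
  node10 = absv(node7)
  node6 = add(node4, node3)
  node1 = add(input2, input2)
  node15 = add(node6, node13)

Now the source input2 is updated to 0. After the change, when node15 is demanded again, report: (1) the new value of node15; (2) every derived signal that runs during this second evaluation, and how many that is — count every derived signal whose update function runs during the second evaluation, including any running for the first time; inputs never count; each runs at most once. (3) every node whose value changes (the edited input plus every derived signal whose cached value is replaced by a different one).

First demand of the output computes:
  node1 = add(-8, -8) = -16
  node2 = max2(-8, -16) = -8
  node3 = neg(3) = -3
  node4 = absv(-3) = 3
  node5 = min2(-8, -3) = -8
  node6 = add(3, -3) = 0
  node7 = absv(-8) = 8
  node10 = absv(8) = 8
  node11 = if0(input2=-8 -> else branch node10) = 8
  node13 = if0(node11=8 -> else branch node10) = 8
  node15 = add(0, 8) = 8

After the edit, cleaning proceeds:
  node1: a read changed (input2 -8->0; input2 -8->0) — executes, giving 0.
  node2: a read changed (input2 -8->0; node1 -16->0) — executes, giving 0.
  node5: a read changed (node2 -8->0) — executes, giving -3.
  node7: a read changed (node5 -8->-3) — executes, giving 3.
  node9: had never run; runs now, result 0.
  node10: stays stale; no demand reaches it after the flip.
  node11: a read changed (input2 -8->0) — executes, giving 0.
  node13: a read changed (node11 8->0) — executes, giving 3.
  node15: a read changed (node13 8->3) — executes, giving 3.

Note the branch switch — demand abandons node10, which is never re-examined.

Demanding node15 again yields 3.
8 derived signals run: node1, node2, node5, node7, node9, node11, node13, node15.
The nodes whose values change: input2, node1, node2, node5, node7, node11, node13, node15.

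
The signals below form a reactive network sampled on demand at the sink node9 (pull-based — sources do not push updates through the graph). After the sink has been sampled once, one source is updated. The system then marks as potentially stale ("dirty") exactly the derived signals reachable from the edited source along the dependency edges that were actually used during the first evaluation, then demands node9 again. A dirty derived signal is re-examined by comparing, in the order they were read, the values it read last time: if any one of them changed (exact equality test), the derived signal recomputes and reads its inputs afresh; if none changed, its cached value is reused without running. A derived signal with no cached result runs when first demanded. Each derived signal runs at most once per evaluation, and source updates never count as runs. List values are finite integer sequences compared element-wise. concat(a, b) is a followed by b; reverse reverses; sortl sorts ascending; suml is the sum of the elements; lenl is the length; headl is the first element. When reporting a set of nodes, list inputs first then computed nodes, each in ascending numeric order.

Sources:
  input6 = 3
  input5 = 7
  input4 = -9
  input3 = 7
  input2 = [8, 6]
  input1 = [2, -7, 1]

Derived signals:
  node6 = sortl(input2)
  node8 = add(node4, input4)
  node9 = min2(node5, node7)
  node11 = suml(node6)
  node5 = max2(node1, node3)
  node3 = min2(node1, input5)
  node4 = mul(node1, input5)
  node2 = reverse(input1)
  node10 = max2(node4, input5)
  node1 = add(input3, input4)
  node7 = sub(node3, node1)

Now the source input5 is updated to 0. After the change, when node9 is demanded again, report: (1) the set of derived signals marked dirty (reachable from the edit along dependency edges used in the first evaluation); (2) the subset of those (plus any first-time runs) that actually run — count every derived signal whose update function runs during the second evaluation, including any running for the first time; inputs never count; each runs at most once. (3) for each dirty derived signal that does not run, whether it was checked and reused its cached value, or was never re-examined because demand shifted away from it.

Initial pass — values computed on the first demand:
  node1 = add(7, -9) = -2
  node3 = min2(-2, 7) = -2
  node5 = max2(-2, -2) = -2
  node7 = sub(-2, -2) = 0
  node9 = min2(-2, 0) = -2

Second demand — change propagation:
  node3: re-runs because input5 7->0; new result -2 (unchanged).
  node5: re-examined; everything it read last time is the same (node1 unchanged, node3 unchanged) — cache -2 kept, no run.
  node7: re-examined; everything it read last time is the same (node3 unchanged, node1 unchanged) — cache 0 kept, no run.
  node9: re-examined; everything it read last time is the same (node5 unchanged, node7 unchanged) — cache -2 kept, no run.

The important point: node3 recomputes to an identical value, and the output ends up unchanged.

Dirty set: node3, node5, node7, node9.
Run set: node3 (1 run).
Re-examined without running (cache reused): node5, node7, node9.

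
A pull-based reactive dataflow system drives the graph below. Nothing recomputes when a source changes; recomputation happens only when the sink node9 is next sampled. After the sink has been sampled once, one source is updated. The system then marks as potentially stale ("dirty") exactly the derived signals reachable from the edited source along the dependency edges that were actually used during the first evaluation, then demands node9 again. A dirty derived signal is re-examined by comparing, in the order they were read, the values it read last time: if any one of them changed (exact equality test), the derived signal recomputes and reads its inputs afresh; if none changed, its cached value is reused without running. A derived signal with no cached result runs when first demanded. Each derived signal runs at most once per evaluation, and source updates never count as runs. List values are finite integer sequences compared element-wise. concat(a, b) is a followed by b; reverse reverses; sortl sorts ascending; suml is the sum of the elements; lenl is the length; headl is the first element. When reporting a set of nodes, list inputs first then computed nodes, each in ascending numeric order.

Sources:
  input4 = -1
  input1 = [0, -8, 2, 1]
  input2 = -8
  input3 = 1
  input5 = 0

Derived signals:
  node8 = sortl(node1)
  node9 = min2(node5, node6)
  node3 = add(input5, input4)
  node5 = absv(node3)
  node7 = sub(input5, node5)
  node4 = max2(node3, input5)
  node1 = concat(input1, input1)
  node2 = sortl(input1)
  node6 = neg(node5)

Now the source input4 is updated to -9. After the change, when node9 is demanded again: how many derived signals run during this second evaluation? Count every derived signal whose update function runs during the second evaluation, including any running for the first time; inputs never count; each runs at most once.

Derived signals that run: node3, node5, node6, node9 — 4 in total.

First evaluation (everything demanded from the output):
  node3 = add(0, -1) = -1
  node5 = absv(-1) = 1
  node6 = neg(1) = -1
  node9 = min2(1, -1) = -1

Propagation after the edit:
  node3: runs — input4 -1->-9; result -9.
  node5: runs — node3 -1->-9; result 9.
  node6: runs — node5 1->9; result -9.
  node9: runs — node5 1->9; node6 -1->-9; result -9.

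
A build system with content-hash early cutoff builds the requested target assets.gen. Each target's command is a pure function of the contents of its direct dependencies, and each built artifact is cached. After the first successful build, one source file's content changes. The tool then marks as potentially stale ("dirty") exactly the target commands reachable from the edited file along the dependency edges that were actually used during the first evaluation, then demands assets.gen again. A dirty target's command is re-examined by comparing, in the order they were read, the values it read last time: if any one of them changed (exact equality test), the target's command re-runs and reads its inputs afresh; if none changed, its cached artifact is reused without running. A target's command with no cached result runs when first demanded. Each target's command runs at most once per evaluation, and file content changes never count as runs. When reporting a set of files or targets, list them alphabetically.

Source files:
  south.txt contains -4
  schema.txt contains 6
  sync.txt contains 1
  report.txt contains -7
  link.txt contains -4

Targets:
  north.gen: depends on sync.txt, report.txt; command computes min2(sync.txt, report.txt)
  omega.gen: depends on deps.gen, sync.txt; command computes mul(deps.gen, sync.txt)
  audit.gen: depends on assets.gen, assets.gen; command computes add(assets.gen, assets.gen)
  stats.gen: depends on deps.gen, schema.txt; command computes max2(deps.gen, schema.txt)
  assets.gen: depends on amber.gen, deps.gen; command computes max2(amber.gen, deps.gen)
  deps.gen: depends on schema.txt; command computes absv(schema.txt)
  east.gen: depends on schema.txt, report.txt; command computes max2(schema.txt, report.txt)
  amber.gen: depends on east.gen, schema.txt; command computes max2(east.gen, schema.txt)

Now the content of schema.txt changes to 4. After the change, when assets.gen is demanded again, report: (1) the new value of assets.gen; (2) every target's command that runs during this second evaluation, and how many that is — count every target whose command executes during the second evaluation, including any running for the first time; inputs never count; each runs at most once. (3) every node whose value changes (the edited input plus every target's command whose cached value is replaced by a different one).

New value of assets.gen: 4.
Target commands that run: amber.gen, assets.gen, deps.gen, east.gen — 4 in total.
Values that change: amber.gen, assets.gen, deps.gen, east.gen, schema.txt.

First evaluation (everything demanded from the output):
  deps.gen = absv(6) = 6
  east.gen = max2(6, -7) = 6
  amber.gen = max2(6, 6) = 6
  assets.gen = max2(6, 6) = 6

Propagation after the edit:
  deps.gen: runs — schema.txt 6->4; result 4.
  east.gen: runs — schema.txt 6->4; result 4.
  amber.gen: runs — east.gen 6->4; schema.txt 6->4; result 4.
  assets.gen: runs — amber.gen 6->4; deps.gen 6->4; result 4.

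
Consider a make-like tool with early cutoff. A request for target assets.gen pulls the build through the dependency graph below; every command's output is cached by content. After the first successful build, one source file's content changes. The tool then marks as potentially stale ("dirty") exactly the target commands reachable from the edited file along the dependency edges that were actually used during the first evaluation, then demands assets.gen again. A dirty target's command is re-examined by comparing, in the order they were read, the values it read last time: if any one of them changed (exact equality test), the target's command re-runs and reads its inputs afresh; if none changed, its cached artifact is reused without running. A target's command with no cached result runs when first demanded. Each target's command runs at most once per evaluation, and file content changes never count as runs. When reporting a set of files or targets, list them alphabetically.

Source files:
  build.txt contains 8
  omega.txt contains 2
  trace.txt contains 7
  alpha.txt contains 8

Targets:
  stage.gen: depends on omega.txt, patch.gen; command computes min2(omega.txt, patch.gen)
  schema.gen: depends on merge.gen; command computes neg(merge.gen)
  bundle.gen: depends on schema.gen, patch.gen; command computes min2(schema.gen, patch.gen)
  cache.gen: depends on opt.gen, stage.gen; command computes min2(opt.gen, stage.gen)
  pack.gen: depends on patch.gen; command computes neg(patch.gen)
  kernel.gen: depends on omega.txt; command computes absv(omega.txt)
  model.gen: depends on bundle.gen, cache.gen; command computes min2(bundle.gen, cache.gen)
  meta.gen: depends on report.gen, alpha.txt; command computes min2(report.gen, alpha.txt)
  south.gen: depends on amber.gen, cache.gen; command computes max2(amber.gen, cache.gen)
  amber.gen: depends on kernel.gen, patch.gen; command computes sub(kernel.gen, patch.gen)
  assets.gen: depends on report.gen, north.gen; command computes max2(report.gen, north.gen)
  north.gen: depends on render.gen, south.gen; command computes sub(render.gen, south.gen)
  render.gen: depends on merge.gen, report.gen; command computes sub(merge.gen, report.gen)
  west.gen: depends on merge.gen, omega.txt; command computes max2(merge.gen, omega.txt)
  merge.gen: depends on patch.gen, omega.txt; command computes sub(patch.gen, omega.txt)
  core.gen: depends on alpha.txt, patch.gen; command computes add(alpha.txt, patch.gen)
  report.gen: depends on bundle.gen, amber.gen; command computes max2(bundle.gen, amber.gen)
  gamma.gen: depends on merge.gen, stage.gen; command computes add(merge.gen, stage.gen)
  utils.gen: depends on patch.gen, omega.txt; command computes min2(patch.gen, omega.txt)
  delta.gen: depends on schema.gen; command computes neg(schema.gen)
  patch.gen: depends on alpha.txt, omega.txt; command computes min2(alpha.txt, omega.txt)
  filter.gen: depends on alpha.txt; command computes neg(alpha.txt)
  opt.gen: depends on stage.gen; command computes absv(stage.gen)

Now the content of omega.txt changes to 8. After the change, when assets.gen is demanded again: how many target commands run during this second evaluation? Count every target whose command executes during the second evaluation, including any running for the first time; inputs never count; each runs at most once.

11 target commands run: amber.gen, assets.gen, bundle.gen, cache.gen, kernel.gen, merge.gen, north.gen, opt.gen, patch.gen, south.gen, stage.gen.
Note where the cutoff bites: schema.gen is checked, finds nothing changed, and keeps its cache.

First demand of the output computes:
  kernel.gen = absv(2) = 2
  patch.gen = min2(8, 2) = 2
  amber.gen = sub(2, 2) = 0
  merge.gen = sub(2, 2) = 0
  schema.gen = neg(0) = 0
  bundle.gen = min2(0, 2) = 0
  report.gen = max2(0, 0) = 0
  render.gen = sub(0, 0) = 0
  stage.gen = min2(2, 2) = 2
  opt.gen = absv(2) = 2
  cache.gen = min2(2, 2) = 2
  south.gen = max2(0, 2) = 2
  north.gen = sub(0, 2) = -2
  assets.gen = max2(0, -2) = 0

After the edit, cleaning proceeds:
  kernel.gen: a read changed (omega.txt 2->8) — executes, giving 8.
  patch.gen: a read changed (omega.txt 2->8) — executes, giving 8.
  amber.gen: a read changed (kernel.gen 2->8; patch.gen 2->8) — executes, giving 0 — identical to its old value.
  merge.gen: a read changed (patch.gen 2->8; omega.txt 2->8) — executes, giving 0 — identical to its old value.
  schema.gen: dirty, but its reads are unchanged (merge.gen unchanged); cached 0 stands.
  bundle.gen: a read changed (patch.gen 2->8) — executes, giving 0 — identical to its old value.
  report.gen: dirty, but its reads are unchanged (bundle.gen unchanged, amber.gen unchanged); cached 0 stands.
  render.gen: dirty, but its reads are unchanged (merge.gen unchanged, report.gen unchanged); cached 0 stands.
  stage.gen: a read changed (omega.txt 2->8; patch.gen 2->8) — executes, giving 8.
  opt.gen: a read changed (stage.gen 2->8) — executes, giving 8.
  cache.gen: a read changed (opt.gen 2->8; stage.gen 2->8) — executes, giving 8.
  south.gen: a read changed (cache.gen 2->8) — executes, giving 8.
  north.gen: a read changed (south.gen 2->8) — executes, giving -8.
  assets.gen: a read changed (north.gen -2->-8) — executes, giving 0 — identical to its old value.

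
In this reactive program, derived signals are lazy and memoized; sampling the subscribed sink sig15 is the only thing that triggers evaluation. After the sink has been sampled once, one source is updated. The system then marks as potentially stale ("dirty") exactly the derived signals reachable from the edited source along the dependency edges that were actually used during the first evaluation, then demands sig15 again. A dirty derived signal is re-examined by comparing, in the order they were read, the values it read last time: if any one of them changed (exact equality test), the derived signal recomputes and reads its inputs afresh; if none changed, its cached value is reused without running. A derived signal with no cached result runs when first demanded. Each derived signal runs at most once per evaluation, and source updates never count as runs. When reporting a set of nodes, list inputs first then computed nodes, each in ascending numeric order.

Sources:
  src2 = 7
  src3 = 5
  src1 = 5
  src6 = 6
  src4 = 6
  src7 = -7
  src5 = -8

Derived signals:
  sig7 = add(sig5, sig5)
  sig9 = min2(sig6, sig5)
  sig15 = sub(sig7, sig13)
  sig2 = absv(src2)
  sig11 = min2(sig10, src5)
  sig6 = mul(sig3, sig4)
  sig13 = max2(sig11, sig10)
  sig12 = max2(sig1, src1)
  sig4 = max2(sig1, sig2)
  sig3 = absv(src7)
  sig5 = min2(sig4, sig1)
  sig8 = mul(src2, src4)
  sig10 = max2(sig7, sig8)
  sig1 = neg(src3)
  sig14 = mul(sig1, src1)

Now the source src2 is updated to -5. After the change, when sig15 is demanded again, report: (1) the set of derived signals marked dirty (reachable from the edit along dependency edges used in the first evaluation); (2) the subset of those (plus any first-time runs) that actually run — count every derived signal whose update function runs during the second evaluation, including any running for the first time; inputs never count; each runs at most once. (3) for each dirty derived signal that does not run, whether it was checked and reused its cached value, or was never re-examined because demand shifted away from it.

The edit dirties: sig2, sig4, sig5, sig7, sig8, sig10, sig11, sig13, sig15.
8 derived signals run: sig2, sig4, sig5, sig8, sig10, sig11, sig13, sig15.
Cache hits after checking: sig7.
Note where the cutoff bites: sig7 is checked, finds nothing changed, and keeps its cache.

First demand of the output computes:
  sig1 = neg(5) = -5
  sig2 = absv(7) = 7
  sig4 = max2(-5, 7) = 7
  sig5 = min2(7, -5) = -5
  sig7 = add(-5, -5) = -10
  sig8 = mul(7, 6) = 42
  sig10 = max2(-10, 42) = 42
  sig11 = min2(42, -8) = -8
  sig13 = max2(-8, 42) = 42
  sig15 = sub(-10, 42) = -52

After the edit, cleaning proceeds:
  sig2: a read changed (src2 7->-5) — executes, giving 5.
  sig4: a read changed (sig2 7->5) — executes, giving 5.
  sig5: a read changed (sig4 7->5) — executes, giving -5 — identical to its old value.
  sig7: dirty, but its reads are unchanged (sig5 unchanged, sig5 unchanged); cached -10 stands.
  sig8: a read changed (src2 7->-5) — executes, giving -30.
  sig10: a read changed (sig8 42->-30) — executes, giving -10.
  sig11: a read changed (sig10 42->-10) — executes, giving -10.
  sig13: a read changed (sig11 -8->-10; sig10 42->-10) — executes, giving -10.
  sig15: a read changed (sig13 42->-10) — executes, giving 0.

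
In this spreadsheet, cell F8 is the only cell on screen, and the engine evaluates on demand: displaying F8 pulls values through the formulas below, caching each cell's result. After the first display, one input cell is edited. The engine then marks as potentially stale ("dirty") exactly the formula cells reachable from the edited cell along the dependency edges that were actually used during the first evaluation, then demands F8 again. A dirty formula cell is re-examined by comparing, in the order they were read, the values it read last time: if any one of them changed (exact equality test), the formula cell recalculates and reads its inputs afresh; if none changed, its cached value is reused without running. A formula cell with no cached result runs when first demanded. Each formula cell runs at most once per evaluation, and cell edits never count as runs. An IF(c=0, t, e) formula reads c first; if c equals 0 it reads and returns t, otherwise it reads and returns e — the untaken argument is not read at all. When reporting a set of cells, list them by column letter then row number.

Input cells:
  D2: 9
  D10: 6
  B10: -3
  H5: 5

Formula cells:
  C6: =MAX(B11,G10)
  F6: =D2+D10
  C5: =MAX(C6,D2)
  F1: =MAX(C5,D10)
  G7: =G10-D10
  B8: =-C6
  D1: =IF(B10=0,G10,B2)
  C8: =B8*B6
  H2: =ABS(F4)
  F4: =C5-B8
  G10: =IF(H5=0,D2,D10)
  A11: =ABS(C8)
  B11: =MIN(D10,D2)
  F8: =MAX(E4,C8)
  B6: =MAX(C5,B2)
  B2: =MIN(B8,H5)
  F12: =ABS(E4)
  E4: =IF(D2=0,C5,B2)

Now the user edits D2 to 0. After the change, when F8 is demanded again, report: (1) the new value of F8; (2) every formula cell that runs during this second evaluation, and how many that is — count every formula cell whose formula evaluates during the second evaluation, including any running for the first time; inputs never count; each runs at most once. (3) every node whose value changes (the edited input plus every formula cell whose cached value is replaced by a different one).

F8 now evaluates to 6.
Run set: B6, B11, C5, C6, C8, E4, F8 (7 run).
Changed values: B6, B11, C5, C8, D2, E4, F8.
The important point: at B8 every value read last time is unchanged, so the dirty flag clears without a run.

Initial pass — values computed on the first demand:
  B11 = MIN(6, 9) = 6
  G10 = IF(H5=0: H5=5 -> else branch D10) = 6
  C6 = MAX(6, 6) = 6
  B8 = -(6) = -6
  B2 = MIN(-6, 5) = -6
  C5 = MAX(6, 9) = 9
  B6 = MAX(9, -6) = 9
  C8 = -6 * 9 = -54
  E4 = IF(D2=0: D2=9 -> else branch B2) = -6
  F8 = MAX(-6, -54) = -6

Second demand — change propagation:
  B11: re-runs because D2 9->0; new result 0.
  C6: re-runs because B11 6->0; new result 6 (unchanged).
  B8: re-examined; everything it read last time is the same (C6 unchanged) — cache -6 kept, no run.
  B2: re-examined; everything it read last time is the same (B8 unchanged, H5 unchanged) — cache -6 kept, no run.
  C5: re-runs because D2 9->0; new result 6.
  B6: re-runs because C5 9->6; new result 6.
  C8: re-runs because B6 9->6; new result -36.
  E4: re-runs because D2 9->0; new result 6.
  F8: re-runs because E4 -6->6; C8 -54->-36; new result 6.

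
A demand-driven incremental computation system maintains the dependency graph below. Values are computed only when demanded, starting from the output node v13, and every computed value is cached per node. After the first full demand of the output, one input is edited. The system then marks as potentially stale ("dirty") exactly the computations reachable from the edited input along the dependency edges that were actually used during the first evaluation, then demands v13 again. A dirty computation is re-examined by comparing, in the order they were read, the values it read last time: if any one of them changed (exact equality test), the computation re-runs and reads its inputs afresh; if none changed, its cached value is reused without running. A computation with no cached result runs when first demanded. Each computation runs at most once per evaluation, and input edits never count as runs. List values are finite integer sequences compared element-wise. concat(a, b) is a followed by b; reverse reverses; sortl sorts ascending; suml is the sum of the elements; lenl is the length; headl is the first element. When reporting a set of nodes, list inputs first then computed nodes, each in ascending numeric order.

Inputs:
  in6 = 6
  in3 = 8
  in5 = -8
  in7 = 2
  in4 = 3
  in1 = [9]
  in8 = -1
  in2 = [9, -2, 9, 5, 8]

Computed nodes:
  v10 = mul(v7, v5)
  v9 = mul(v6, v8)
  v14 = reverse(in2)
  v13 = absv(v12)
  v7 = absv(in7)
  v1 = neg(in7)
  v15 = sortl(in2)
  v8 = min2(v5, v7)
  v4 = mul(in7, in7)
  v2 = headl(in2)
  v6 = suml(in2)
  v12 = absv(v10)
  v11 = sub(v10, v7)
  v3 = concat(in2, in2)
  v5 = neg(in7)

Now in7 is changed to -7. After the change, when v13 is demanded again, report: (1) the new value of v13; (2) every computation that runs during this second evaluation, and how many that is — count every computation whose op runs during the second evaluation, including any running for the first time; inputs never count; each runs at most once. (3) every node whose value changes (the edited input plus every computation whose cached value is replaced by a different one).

First evaluation (everything demanded from the output):
  v5 = neg(2) = -2
  v7 = absv(2) = 2
  v10 = mul(2, -2) = -4
  v12 = absv(-4) = 4
  v13 = absv(4) = 4

Propagation after the edit:
  v5: runs — in7 2->-7; result 7.
  v7: runs — in7 2->-7; result 7.
  v10: runs — v7 2->7; v5 -2->7; result 49.
  v12: runs — v10 -4->49; result 49.
  v13: runs — v12 4->49; result 49.

New value of v13: 49.
Computations that run: v5, v7, v10, v12, v13 — 5 in total.
Values that change: in7, v5, v7, v10, v12, v13.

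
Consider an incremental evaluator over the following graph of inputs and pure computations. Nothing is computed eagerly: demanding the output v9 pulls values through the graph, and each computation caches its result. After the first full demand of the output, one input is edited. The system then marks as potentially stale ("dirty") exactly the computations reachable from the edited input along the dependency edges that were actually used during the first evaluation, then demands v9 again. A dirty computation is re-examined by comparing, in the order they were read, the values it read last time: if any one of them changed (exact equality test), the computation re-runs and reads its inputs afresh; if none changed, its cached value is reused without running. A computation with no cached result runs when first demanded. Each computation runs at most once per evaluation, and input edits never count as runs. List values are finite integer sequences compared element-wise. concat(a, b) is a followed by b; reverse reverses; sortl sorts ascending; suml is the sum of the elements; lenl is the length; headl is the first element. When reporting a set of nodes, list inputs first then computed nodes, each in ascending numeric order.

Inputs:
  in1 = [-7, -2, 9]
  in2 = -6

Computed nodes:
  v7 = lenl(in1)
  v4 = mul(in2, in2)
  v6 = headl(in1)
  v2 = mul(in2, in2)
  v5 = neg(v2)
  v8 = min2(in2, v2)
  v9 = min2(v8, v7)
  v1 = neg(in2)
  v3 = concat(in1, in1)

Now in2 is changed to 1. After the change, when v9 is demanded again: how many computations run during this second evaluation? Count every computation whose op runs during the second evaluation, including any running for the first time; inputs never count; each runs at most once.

Initial pass — values computed on the first demand:
  v2 = mul(-6, -6) = 36
  v7 = lenl([-7, -2, 9]) = 3
  v8 = min2(-6, 36) = -6
  v9 = min2(-6, 3) = -6

Second demand — change propagation:
  v2: re-runs because in2 -6->1; in2 -6->1; new result 1.
  v8: re-runs because in2 -6->1; v2 36->1; new result 1.
  v9: re-runs because v8 -6->1; new result 1.

Run set: v2, v8, v9 (3 run).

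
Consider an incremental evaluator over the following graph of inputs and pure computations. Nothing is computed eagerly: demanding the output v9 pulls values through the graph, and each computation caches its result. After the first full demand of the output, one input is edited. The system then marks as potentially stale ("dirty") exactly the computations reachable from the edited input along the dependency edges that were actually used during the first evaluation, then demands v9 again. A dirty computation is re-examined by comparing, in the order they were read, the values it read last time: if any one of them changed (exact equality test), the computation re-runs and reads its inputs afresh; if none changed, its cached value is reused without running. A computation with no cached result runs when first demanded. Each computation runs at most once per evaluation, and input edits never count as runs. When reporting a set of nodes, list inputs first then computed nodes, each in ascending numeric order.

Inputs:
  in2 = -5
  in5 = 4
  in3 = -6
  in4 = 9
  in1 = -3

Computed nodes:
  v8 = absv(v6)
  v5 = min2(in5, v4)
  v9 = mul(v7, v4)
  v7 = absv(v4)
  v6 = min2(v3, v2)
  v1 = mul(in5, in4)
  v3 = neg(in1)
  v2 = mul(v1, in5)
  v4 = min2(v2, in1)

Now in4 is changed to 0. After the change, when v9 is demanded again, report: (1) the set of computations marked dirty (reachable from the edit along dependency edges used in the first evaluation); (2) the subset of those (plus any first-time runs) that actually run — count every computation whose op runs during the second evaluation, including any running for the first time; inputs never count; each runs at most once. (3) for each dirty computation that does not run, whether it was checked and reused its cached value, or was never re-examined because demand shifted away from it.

Dirty set: v1, v2, v4, v7, v9.
Run set: v1, v2, v4 (3 run).
Re-examined without running (cache reused): v7, v9.
The important point: v4 recomputes to an identical value, and the output ends up unchanged.

Initial pass — values computed on the first demand:
  v1 = mul(4, 9) = 36
  v2 = mul(36, 4) = 144
  v4 = min2(144, -3) = -3
  v7 = absv(-3) = 3
  v9 = mul(3, -3) = -9

Second demand — change propagation:
  v1: re-runs because in4 9->0; new result 0.
  v2: re-runs because v1 36->0; new result 0.
  v4: re-runs because v2 144->0; new result -3 (unchanged).
  v7: re-examined; everything it read last time is the same (v4 unchanged) — cache 3 kept, no run.
  v9: re-examined; everything it read last time is the same (v7 unchanged, v4 unchanged) — cache -9 kept, no run.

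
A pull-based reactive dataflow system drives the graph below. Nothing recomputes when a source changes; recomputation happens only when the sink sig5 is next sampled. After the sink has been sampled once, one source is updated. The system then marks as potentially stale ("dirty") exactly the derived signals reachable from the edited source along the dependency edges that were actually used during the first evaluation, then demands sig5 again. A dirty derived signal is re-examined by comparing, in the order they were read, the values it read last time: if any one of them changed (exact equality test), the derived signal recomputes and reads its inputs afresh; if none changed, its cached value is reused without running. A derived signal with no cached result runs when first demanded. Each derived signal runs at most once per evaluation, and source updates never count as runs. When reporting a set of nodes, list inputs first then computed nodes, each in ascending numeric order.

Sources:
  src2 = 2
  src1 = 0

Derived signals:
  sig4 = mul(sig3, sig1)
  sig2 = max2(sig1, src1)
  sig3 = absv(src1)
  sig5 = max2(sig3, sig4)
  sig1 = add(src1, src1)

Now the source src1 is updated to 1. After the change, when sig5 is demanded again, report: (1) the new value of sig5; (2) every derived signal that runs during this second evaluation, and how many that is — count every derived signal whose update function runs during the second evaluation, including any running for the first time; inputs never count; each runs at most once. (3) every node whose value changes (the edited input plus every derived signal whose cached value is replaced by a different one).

First evaluation (everything demanded from the output):
  sig1 = add(0, 0) = 0
  sig3 = absv(0) = 0
  sig4 = mul(0, 0) = 0
  sig5 = max2(0, 0) = 0

Propagation after the edit:
  sig1: runs — src1 0->1; src1 0->1; result 2.
  sig3: runs — src1 0->1; result 1.
  sig4: runs — sig3 0->1; sig1 0->2; result 2.
  sig5: runs — sig3 0->1; sig4 0->2; result 2.

New value of sig5: 2.
Derived signals that run: sig1, sig3, sig4, sig5 — 4 in total.
Values that change: src1, sig1, sig3, sig4, sig5.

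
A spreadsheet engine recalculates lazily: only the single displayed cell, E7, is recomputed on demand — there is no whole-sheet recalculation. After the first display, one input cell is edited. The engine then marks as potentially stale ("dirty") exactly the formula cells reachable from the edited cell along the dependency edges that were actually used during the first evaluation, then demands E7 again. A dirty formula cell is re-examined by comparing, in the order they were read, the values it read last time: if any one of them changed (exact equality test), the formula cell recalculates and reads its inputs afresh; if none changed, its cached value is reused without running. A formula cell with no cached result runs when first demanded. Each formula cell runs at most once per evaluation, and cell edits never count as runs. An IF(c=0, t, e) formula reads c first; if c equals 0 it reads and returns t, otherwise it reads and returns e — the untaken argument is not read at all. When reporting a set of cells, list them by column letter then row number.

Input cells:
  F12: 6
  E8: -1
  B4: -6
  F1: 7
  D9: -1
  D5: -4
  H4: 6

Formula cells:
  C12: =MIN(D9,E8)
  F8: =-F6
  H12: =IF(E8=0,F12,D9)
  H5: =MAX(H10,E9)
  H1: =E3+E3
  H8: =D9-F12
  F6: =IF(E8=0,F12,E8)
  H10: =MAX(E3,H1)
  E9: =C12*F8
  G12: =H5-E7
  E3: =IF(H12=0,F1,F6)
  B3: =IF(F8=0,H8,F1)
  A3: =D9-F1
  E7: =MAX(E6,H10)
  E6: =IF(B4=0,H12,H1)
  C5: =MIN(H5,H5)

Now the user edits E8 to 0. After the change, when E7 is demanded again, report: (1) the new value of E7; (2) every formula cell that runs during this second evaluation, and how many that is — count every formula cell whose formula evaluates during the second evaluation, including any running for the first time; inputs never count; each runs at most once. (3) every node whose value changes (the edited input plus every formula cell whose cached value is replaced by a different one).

First evaluation (everything demanded from the output):
  F6 = IF(E8=0: E8=-1 -> else branch E8) = -1
  H12 = IF(E8=0: E8=-1 -> else branch D9) = -1
  E3 = IF(H12=0: H12=-1 -> else branch F6) = -1
  H1 = -1 + -1 = -2
  E6 = IF(B4=0: B4=-6 -> else branch H1) = -2
  H10 = MAX(-1, -2) = -1
  E7 = MAX(-2, -1) = -1

Propagation after the edit:
  F6: runs — E8 -1->0; E8 -1->0; result 6.
  H12: runs — E8 -1->0; result 6.
  E3: runs — H12 -1->6; F6 -1->6; result 6.
  H1: runs — E3 -1->6; E3 -1->6; result 12.
  E6: runs — H1 -2->12; result 12.
  H10: runs — E3 -1->6; H1 -2->12; result 12.
  E7: runs — E6 -2->12; H10 -1->12; result 12.

New value of E7: 12.
Formula cells that run: E3, E6, E7, F6, H1, H10, H12 — 7 in total.
Values that change: E3, E6, E7, E8, F6, H1, H10, H12.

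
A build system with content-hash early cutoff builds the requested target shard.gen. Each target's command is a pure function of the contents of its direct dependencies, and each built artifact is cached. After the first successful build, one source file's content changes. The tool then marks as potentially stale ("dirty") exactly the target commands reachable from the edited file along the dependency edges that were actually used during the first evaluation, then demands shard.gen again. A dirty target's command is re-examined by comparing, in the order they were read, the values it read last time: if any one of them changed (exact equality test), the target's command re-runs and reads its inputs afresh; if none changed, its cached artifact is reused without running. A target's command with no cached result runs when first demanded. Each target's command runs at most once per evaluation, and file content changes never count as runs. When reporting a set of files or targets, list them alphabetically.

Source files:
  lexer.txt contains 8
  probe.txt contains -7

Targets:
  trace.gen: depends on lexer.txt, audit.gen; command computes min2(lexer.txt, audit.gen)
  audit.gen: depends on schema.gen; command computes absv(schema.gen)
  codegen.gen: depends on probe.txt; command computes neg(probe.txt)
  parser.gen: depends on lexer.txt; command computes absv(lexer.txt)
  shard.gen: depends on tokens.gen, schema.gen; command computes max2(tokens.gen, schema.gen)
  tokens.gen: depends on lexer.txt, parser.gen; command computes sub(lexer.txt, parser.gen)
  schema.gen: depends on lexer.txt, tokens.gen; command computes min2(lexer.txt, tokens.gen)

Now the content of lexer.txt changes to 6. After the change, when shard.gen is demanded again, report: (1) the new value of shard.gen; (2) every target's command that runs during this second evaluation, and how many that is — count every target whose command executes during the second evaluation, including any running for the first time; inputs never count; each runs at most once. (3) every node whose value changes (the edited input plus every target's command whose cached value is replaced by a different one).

First evaluation (everything demanded from the output):
  parser.gen = absv(8) = 8
  tokens.gen = sub(8, 8) = 0
  schema.gen = min2(8, 0) = 0
  shard.gen = max2(0, 0) = 0

Propagation after the edit:
  parser.gen: runs — lexer.txt 8->6; result 6.
  tokens.gen: runs — lexer.txt 8->6; parser.gen 8->6; result 0 (same value as before).
  schema.gen: runs — lexer.txt 8->6; result 0 (same value as before).
  shard.gen: checked — values it read are unchanged (tokens.gen unchanged, schema.gen unchanged); reused cached 0 without running.

Key observation: the cutoff stops propagation at shard.gen — its inputs' values are unchanged, so it reuses its cache.

New value of shard.gen: 0.
Target commands that run: parser.gen, schema.gen, tokens.gen — 3 in total.
Values that change: lexer.txt, parser.gen.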